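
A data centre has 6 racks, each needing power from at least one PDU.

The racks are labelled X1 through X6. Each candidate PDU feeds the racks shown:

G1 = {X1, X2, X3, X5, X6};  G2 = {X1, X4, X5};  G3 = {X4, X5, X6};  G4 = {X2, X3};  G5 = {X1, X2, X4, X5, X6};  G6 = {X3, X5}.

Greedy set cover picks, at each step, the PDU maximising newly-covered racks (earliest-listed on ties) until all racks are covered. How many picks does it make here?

Greedy: pick G1 (covers 5 new) → pick G2 (covers 1 new). Total picks: 2.

2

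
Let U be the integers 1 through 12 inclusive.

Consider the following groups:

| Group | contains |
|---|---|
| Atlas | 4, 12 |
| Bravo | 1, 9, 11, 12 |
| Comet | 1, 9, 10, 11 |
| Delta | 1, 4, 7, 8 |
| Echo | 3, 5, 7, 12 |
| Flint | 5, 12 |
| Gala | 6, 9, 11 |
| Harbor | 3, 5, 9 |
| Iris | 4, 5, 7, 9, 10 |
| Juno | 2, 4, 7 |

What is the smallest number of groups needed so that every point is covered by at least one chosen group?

Delta, Echo, Gala, Iris, and Juno cover everything between them: the union {1, 2, 3, 4, 5, 6, 7, 8, 9, 10, 11, 12} is all of U.
No 4 of the 10 groups cover everything (all 210 combinations miss at least one point), so 5 is optimal.

5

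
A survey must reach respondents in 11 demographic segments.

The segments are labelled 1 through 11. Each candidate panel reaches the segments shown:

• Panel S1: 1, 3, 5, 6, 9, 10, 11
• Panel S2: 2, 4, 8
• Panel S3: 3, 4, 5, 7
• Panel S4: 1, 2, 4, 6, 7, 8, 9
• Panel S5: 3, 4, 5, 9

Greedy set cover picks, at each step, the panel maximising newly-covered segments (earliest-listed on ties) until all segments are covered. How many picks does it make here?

Greedy: pick S1 (covers 7 new) → pick S4 (covers 4 new). Total picks: 2.

2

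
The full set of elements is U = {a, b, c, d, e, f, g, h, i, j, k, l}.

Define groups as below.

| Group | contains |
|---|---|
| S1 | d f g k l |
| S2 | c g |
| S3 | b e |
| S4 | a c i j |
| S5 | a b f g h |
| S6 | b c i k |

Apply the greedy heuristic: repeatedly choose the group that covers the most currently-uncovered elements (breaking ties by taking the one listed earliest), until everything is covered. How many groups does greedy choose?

4

Greedy: pick S1 (covers 5 new) → pick S4 (covers 4 new) → pick S3 (covers 2 new) → pick S5 (covers 1 new). Total picks: 4.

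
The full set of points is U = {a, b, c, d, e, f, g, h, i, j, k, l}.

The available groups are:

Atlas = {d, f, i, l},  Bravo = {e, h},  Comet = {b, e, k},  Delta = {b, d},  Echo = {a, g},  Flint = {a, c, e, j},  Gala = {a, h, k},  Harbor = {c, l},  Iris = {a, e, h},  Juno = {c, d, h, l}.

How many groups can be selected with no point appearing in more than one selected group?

Bravo, Delta, Echo, Harbor are pairwise disjoint (Bravo={e,h}; Delta={b,d}; Echo={a,g}; Harbor={c,l}).
Every remaining group overlaps one of these, and no 5 of the listed groups are pairwise disjoint, so 4 is the maximum.

4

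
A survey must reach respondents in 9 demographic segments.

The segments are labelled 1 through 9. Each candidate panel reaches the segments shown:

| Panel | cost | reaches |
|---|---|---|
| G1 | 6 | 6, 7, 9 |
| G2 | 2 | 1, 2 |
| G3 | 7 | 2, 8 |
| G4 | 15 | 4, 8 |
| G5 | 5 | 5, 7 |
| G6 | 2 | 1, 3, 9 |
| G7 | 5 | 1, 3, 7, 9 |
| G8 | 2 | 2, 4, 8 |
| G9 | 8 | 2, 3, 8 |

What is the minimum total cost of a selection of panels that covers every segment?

G1, G5, G6, G8 together cover every segment (G1 ∪ G5 ∪ G6 ∪ G8 = {1, 2, 3, 4, 5, 6, 7, 8, 9}); total cost 6 + 5 + 2 + 2 = 15.
No covering selection has total cost below 15.

15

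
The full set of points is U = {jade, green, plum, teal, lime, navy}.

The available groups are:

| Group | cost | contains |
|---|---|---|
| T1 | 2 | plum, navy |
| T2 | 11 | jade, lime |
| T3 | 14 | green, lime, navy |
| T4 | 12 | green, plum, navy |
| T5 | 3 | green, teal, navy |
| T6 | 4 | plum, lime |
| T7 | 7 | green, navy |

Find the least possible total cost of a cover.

16

T1, T2, T5 together cover every point (T1 ∪ T2 ∪ T5 = {jade, green, plum, teal, lime, navy}); total cost 2 + 11 + 3 = 16.
The greedy pick T1, T5, T6, T2 costs 20; no covering selection beats 16.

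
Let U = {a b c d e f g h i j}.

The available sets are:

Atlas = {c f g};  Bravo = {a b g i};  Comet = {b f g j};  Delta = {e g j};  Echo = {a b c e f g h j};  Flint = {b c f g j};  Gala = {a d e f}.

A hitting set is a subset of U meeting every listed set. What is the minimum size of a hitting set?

T = {a, g} meets every set (each contains at least one member of T), and |T| = 2.
No single point lies in every set, so at least 2 are needed and 2 is optimal.

2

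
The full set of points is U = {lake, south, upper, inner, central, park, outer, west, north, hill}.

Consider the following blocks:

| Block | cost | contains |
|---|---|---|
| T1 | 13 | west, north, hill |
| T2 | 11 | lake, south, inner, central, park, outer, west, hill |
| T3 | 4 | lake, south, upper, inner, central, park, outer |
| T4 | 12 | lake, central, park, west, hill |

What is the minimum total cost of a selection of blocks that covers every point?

T1, T3 together cover every point (T1 ∪ T3 = {lake, south, upper, inner, central, park, outer, west, north, hill}); total cost 13 + 4 = 17.
No covering selection has total cost below 17.

17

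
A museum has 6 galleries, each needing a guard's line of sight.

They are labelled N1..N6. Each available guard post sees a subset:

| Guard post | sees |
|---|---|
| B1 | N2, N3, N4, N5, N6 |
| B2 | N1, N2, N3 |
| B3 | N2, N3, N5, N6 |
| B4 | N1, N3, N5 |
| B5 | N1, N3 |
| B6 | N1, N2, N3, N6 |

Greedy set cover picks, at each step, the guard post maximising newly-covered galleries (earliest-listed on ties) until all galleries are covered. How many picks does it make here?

Greedy: pick B1 (covers 5 new) → pick B2 (covers 1 new). Total picks: 2.

2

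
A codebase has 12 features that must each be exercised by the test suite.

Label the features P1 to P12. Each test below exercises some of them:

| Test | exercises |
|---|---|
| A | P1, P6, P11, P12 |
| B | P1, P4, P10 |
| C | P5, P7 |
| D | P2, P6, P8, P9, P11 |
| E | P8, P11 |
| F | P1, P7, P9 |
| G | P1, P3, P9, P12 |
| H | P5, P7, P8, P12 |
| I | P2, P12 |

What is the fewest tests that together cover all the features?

4

Take {B, D, G, H}. Their union is {P1, P2, P3, P4, P5, P6, P7, P8, P9, P10, P11, P12}, which is all 12 features.
No 3 of the 9 tests cover everything (all 84 combinations miss at least one feature), so 4 is optimal.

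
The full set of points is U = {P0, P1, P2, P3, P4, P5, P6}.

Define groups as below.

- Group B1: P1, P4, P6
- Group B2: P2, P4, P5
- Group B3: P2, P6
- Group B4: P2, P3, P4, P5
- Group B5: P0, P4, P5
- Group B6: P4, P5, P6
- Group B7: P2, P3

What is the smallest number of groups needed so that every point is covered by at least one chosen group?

Take {B1, B5, B7}. Their union is {P0, P1, P2, P3, P4, P5, P6}, which is all 7 points.
Only B5 contains P0, so B5 is forced; the remaining 4 points need at least 2 more groups (each remaining group adds at most 2) — so at least 3 groups are needed, and 3 is optimal.

3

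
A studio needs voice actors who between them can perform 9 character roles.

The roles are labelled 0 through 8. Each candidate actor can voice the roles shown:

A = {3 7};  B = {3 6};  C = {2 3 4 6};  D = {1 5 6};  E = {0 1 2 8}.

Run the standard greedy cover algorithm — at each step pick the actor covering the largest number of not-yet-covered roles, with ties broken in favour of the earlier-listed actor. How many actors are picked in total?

Greedy: pick C (covers 4 new) → pick E (covers 3 new) → pick A (covers 1 new) → pick D (covers 1 new). Total picks: 4.

4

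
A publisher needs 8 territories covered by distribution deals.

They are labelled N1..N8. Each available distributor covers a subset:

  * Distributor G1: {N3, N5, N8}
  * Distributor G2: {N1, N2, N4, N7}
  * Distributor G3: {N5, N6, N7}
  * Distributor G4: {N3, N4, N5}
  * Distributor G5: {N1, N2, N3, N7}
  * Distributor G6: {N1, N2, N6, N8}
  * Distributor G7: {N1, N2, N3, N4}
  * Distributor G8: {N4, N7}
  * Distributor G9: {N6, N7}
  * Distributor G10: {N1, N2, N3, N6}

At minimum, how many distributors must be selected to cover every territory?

3

Take {G3, G6, G7}. Their union is {N1, N2, N3, N4, N5, N6, N7, N8}, which is all 8 territories.
No 2 of the 10 distributors cover everything (all 45 combinations miss at least one territory), so 3 is optimal.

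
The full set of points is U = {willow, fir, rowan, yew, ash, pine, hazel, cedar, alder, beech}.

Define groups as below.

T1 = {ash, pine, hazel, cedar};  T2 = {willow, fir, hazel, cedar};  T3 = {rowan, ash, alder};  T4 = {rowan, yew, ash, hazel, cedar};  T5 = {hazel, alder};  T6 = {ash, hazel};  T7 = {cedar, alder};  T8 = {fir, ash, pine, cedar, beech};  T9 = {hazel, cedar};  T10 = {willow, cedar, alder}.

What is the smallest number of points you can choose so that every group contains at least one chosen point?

3

The 3 points {ash, cedar, alder} hit every group.
No choice of 2 points meets every group, so 3 is the minimum.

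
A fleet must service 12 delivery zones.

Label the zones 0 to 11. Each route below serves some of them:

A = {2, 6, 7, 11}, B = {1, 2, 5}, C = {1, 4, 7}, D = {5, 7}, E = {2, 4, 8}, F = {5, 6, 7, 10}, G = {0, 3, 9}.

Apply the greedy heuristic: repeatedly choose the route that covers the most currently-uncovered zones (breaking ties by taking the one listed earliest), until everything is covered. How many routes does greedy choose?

5

Greedy: pick A (covers 4 new) → pick G (covers 3 new) → pick B (covers 2 new) → pick E (covers 2 new) → pick F (covers 1 new). Total picks: 5.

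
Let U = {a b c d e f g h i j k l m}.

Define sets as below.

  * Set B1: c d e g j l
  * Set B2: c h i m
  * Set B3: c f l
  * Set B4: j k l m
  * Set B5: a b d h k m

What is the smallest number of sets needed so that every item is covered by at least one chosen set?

4

Take {B1, B2, B3, B5}. Their union is {a, b, c, d, e, f, g, h, i, j, k, l, m}, which is all 13 items.
No 3 of the 5 sets cover everything (all 10 combinations miss at least one item), so 4 is optimal.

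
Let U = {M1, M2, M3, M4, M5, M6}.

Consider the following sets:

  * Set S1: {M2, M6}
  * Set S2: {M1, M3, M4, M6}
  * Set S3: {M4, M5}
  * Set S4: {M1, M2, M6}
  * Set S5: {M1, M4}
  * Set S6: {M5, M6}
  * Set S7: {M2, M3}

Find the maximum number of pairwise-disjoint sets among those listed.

3

S5, S6, S7 are pairwise disjoint (S5={M1,M4}; S6={M5,M6}; S7={M2,M3}).
Every remaining set overlaps one of these, and no 4 of the listed sets are pairwise disjoint, so 3 is the maximum.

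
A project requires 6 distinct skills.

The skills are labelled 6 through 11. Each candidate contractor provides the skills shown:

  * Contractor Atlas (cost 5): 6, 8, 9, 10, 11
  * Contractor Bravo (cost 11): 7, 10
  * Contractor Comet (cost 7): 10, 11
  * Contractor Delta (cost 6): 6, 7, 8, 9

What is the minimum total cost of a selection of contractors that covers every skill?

11

Atlas, Delta together cover every skill (Atlas ∪ Delta = {6, 7, 8, 9, 10, 11}); total cost 5 + 6 = 11.
No covering selection has total cost below 11.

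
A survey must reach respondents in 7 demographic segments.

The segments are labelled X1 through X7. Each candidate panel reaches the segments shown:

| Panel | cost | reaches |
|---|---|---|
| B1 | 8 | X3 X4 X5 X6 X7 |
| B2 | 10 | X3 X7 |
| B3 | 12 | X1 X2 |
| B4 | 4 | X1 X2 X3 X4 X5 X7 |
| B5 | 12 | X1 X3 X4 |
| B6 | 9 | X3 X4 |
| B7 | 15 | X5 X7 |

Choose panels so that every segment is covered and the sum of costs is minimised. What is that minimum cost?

12

B1, B4 together cover every segment (B1 ∪ B4 = {X1, X2, X3, X4, X5, X6, X7}); total cost 8 + 4 = 12.
No covering selection has total cost below 12.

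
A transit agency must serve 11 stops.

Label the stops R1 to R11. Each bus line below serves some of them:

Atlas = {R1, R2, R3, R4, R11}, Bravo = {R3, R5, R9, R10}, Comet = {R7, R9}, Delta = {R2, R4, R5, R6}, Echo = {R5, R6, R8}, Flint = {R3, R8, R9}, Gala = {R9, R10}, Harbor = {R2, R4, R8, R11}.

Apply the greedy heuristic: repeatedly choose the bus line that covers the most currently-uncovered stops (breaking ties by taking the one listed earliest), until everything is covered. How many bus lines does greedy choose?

Greedy: pick Atlas (covers 5 new) → pick Bravo (covers 3 new) → pick Echo (covers 2 new) → pick Comet (covers 1 new). Total picks: 4.

4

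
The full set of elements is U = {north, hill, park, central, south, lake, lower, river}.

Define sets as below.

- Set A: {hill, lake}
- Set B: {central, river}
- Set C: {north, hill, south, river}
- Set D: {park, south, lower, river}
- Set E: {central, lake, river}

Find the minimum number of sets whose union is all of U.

C and D and E together: C ∪ D ∪ E = {north, hill, park, central, south, lake, lower, river} — every element is covered.
Only C contains north, so C is forced; the remaining 4 elements need at least 2 more sets (each remaining set adds at most 2) — so at least 3 sets are needed, and 3 is optimal.

3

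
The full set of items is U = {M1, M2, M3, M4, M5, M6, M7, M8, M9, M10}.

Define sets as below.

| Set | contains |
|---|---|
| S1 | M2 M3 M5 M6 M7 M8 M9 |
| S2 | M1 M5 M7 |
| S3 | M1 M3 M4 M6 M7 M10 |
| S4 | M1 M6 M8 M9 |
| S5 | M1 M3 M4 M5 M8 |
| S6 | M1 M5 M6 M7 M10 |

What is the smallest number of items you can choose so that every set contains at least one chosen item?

H = {M1, M8} meets every set (each contains at least one member of H), and |H| = 2.
No single item lies in every set, so at least 2 are needed and 2 is optimal.

2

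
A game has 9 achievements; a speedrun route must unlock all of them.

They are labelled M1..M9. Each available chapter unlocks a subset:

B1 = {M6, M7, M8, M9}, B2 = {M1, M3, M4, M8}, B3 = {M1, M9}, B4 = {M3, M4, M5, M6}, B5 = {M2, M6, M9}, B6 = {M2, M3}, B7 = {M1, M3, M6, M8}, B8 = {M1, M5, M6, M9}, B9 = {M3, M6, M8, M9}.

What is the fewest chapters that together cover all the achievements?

Take {B1, B3, B4, B6}. Their union is {M1, M2, M3, M4, M5, M6, M7, M8, M9}, which is all 9 achievements.
No 3 of the 9 chapters cover everything (all 84 combinations miss at least one achievement), so 4 is optimal.

4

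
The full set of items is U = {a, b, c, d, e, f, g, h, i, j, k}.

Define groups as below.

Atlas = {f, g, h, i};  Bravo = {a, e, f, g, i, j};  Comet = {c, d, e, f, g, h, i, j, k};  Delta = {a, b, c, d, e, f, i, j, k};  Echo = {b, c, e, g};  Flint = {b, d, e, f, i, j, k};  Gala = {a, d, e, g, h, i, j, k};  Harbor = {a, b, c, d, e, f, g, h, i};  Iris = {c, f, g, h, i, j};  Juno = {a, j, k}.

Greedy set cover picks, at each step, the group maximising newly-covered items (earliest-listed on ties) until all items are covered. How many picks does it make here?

2

Greedy: pick Comet (covers 9 new) → pick Delta (covers 2 new). Total picks: 2.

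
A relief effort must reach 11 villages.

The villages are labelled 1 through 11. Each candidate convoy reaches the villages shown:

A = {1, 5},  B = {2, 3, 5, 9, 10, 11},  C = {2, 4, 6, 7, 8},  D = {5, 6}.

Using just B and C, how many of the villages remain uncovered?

1

Union of B, C = {2, 3, 4, 5, 6, 7, 8, 9, 10, 11}.
Not covered: 1 — 1 village.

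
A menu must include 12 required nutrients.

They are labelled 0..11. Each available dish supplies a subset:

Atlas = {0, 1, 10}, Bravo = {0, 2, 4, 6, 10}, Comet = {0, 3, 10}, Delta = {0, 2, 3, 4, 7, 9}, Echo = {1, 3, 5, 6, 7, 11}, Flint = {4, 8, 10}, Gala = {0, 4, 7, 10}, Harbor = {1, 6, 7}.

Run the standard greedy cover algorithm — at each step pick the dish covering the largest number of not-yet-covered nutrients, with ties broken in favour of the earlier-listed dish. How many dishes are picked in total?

3

Greedy: pick Delta (covers 6 new) → pick Echo (covers 4 new) → pick Flint (covers 2 new). Total picks: 3.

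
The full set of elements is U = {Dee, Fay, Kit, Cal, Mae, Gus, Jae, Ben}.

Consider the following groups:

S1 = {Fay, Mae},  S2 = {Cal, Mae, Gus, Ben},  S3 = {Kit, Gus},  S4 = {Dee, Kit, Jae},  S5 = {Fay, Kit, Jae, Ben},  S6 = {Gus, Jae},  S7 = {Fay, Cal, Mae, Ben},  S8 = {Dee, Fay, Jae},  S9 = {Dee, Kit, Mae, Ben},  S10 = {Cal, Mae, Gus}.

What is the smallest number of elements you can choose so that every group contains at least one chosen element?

3

The 3 elements {Fay, Kit, Gus} hit every group.
No choice of 2 elements meets every group, so 3 is the minimum.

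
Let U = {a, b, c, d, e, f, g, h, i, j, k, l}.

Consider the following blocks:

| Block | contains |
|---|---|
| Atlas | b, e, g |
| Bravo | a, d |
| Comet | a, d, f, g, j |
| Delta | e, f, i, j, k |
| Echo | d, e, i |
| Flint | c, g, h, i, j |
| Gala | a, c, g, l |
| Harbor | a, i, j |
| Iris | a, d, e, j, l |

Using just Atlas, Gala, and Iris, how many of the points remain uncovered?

4

Union of Atlas, Gala, Iris = {a, b, c, d, e, g, j, l}.
Not covered: f, h, i, k — 4 points.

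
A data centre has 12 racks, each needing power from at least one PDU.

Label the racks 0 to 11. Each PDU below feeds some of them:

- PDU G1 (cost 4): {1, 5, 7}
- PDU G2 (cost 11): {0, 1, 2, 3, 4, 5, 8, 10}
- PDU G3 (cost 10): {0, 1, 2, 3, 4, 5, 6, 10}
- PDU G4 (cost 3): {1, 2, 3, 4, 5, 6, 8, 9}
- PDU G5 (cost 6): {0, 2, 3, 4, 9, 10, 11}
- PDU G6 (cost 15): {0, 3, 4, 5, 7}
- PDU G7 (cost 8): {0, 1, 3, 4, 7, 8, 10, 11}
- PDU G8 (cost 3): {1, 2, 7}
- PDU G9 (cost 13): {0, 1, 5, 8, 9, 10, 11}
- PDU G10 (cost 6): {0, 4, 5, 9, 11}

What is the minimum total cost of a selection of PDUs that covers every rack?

11

G4, G7 together cover every rack (G4 ∪ G7 = {0, 1, 2, 3, 4, 5, 6, 7, 8, 9, 10, 11}); total cost 3 + 8 = 11.
The greedy pick G4, G5, G8 costs 12; no covering selection beats 11.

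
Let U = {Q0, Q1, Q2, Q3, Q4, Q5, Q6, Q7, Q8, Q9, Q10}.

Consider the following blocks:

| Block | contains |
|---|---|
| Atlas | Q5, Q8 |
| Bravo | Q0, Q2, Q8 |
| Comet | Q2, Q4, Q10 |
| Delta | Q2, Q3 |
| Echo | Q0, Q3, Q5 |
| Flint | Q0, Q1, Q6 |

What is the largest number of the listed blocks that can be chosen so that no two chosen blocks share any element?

Atlas, Delta, Flint are pairwise disjoint (Atlas={Q5,Q8}; Delta={Q2,Q3}; Flint={Q0,Q1,Q6}).
Every remaining block overlaps one of these, and no 4 of the listed blocks are pairwise disjoint, so 3 is the maximum.

3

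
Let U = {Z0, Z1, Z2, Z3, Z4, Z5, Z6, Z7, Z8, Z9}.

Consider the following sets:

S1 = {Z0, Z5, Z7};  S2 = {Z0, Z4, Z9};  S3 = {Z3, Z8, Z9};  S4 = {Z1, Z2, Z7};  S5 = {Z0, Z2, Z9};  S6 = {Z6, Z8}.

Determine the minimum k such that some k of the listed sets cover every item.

5

Take {S1, S2, S3, S4, S6}. Their union is {Z0, Z1, Z2, Z3, Z4, Z5, Z6, Z7, Z8, Z9}, which is all 10 items.
No 4 of the 6 sets cover everything (all 15 combinations miss at least one item), so 5 is optimal.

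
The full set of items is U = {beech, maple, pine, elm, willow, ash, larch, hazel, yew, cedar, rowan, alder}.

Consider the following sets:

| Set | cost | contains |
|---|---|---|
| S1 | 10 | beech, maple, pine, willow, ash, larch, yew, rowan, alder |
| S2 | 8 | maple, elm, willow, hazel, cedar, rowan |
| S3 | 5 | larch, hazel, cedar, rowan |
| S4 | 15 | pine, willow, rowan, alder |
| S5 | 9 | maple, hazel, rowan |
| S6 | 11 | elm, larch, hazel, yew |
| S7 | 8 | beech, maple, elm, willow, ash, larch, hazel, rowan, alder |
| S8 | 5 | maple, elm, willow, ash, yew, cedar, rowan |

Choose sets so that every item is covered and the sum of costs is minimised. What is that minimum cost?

S1, S2 together cover every item (S1 ∪ S2 = {beech, maple, pine, elm, willow, ash, larch, hazel, yew, cedar, rowan, alder}); total cost 10 + 8 = 18.
The greedy pick S8, S7, S1 costs 23; no covering selection beats 18.

18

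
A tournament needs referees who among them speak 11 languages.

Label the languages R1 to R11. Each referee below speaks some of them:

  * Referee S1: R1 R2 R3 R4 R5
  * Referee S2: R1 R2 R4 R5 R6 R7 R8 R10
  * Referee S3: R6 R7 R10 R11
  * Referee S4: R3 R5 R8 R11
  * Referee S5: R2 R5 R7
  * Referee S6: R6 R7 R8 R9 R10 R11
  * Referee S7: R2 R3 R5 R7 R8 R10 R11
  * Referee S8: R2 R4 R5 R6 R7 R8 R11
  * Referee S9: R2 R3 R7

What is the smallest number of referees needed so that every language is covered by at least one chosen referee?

2

Take {S1, S6}. Their union is {R1, R2, R3, R4, R5, R6, R7, R8, R9, R10, R11}, which is all 11 languages.
No single referee has all 11 languages (the largest, S2, has 8), so 2 is optimal.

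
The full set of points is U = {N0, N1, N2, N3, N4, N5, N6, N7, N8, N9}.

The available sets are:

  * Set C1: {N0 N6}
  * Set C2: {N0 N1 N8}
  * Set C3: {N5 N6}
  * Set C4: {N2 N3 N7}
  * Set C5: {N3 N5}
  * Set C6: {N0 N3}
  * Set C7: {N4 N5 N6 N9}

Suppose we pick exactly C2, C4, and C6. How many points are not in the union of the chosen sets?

Union of C2, C4, C6 = {N0, N1, N2, N3, N7, N8}.
Not covered: N4, N5, N6, N9 — 4 points.

4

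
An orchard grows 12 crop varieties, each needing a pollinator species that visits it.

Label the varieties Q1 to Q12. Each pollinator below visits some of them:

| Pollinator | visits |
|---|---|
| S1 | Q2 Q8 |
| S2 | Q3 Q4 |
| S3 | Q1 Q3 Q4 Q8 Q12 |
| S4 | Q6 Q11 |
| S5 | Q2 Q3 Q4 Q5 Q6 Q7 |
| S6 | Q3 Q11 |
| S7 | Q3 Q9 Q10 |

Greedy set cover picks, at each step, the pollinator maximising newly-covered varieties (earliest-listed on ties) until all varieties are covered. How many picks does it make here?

Greedy: pick S5 (covers 6 new) → pick S3 (covers 3 new) → pick S7 (covers 2 new) → pick S4 (covers 1 new). Total picks: 4.

4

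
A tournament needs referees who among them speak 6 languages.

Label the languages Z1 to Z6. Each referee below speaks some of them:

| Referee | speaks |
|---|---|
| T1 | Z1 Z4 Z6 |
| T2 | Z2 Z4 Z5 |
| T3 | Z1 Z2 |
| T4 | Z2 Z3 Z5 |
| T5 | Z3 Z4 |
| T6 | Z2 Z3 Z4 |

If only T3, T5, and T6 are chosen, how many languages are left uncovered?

Union of T3, T5, T6 = {Z1, Z2, Z3, Z4}.
Not covered: Z5, Z6 — 2 languages.

2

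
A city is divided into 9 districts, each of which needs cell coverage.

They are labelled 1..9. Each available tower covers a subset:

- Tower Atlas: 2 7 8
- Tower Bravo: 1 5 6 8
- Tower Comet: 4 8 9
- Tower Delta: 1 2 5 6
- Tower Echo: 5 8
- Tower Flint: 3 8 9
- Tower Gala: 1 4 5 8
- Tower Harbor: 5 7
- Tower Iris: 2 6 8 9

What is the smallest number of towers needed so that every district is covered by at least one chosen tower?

Atlas and Delta and Flint and Gala together: Atlas ∪ Delta ∪ Flint ∪ Gala = {1, 2, 3, 4, 5, 6, 7, 8, 9} — every district is covered.
No 3 of the 9 towers cover everything (all 84 combinations miss at least one district), so 4 is optimal.

4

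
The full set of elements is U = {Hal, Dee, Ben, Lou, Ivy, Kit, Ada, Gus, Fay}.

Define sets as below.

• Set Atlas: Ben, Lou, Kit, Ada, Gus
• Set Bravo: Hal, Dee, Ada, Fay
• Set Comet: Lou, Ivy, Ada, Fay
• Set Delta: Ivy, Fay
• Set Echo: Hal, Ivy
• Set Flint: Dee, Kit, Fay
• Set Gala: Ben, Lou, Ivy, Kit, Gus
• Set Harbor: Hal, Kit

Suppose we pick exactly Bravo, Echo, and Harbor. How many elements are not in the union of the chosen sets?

Union of Bravo, Echo, Harbor = {Hal, Dee, Ivy, Kit, Ada, Fay}.
Not covered: Ben, Lou, Gus — 3 elements.

3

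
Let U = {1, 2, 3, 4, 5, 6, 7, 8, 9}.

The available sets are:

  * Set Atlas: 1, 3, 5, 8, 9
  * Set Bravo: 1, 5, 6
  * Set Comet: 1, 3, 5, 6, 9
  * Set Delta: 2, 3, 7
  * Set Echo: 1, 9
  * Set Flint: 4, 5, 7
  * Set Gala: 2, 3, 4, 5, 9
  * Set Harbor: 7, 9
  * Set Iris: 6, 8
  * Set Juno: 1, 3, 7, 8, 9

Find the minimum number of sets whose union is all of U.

3

Take {Comet, Gala, Juno}. Their union is {1, 2, 3, 4, 5, 6, 7, 8, 9}, which is all 9 items.
No 2 of the 10 sets cover everything (all 45 combinations miss at least one item), so 3 is optimal.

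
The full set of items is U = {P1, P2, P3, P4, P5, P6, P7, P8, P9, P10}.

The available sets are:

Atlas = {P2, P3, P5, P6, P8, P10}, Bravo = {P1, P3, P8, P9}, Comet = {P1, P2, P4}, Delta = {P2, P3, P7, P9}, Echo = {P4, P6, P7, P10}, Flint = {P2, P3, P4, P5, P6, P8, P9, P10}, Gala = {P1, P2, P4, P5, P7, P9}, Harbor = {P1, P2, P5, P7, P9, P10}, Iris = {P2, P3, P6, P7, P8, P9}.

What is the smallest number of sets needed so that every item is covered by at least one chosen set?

2

Flint and Gala together: Flint ∪ Gala = {P1, P2, P3, P4, P5, P6, P7, P8, P9, P10} — every item is covered.
No single set has all 10 items (the largest, Flint, has 8), so 2 is optimal.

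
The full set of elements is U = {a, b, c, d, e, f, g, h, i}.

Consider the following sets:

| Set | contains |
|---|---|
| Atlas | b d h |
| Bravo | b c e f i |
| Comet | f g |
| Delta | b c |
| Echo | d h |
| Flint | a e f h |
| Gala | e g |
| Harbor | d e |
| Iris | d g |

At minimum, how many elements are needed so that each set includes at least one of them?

The 4 elements {b, d, g, h} hit every set.
No choice of 3 elements meets every set, so 4 is the minimum.

4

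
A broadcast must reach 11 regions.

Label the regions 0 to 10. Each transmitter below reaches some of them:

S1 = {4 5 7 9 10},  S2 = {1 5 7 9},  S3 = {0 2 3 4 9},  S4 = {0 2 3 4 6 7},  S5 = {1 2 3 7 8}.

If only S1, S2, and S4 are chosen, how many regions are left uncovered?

Union of S1, S2, S4 = {0, 1, 2, 3, 4, 5, 6, 7, 9, 10}.
Not covered: 8 — 1 region.

1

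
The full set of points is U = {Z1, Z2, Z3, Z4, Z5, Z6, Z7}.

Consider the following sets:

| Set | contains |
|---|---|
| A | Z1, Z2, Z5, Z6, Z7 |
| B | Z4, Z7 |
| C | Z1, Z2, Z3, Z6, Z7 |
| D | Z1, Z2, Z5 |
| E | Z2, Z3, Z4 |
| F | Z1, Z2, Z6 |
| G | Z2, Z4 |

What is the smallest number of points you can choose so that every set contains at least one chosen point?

The 2 points {Z1, Z4} hit every set.
The sets B, D are pairwise disjoint, so any hitting set needs a separate point for each — at least 2. Hence 2 is optimal.

2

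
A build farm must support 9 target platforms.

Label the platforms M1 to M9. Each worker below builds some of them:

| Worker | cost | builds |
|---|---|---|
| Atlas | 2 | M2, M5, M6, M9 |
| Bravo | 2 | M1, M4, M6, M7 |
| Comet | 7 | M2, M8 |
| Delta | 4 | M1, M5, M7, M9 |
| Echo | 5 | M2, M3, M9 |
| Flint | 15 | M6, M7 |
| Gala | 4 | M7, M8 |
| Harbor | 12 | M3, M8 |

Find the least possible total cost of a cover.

Atlas, Bravo, Echo, Gala together cover every platform (Atlas ∪ Bravo ∪ Echo ∪ Gala = {M1, M2, M3, M4, M5, M6, M7, M8, M9}); total cost 2 + 2 + 5 + 4 = 13.
No covering selection has total cost below 13.

13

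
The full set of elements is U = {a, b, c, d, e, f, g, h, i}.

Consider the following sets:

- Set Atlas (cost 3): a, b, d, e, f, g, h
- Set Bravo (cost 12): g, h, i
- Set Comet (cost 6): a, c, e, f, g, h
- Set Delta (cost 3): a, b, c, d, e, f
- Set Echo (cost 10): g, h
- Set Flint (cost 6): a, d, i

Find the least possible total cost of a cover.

Atlas, Delta, Flint together cover every element (Atlas ∪ Delta ∪ Flint = {a, b, c, d, e, f, g, h, i}); total cost 3 + 3 + 6 = 12.
No covering selection has total cost below 12.

12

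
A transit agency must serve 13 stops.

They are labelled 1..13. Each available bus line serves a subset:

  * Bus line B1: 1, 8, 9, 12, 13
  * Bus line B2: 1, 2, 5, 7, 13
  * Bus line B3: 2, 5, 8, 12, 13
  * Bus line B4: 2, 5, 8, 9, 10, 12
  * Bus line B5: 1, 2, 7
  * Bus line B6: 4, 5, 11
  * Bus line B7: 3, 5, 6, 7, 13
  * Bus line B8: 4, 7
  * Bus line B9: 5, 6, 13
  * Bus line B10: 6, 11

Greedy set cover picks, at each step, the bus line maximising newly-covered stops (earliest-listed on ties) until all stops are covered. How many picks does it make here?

Greedy: pick B4 (covers 6 new) → pick B7 (covers 4 new) → pick B6 (covers 2 new) → pick B1 (covers 1 new). Total picks: 4.

4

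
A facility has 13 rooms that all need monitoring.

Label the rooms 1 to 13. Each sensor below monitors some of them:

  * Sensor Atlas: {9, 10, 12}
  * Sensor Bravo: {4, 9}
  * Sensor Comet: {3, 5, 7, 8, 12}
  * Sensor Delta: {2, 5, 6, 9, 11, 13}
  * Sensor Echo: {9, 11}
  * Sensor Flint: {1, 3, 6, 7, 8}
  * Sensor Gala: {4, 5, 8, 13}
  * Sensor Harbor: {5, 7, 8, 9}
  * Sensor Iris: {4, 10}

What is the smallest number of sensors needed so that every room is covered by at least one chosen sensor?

4

Take {Comet, Delta, Flint, Iris}. Their union is {1, 2, 3, 4, 5, 6, 7, 8, 9, 10, 11, 12, 13}, which is all 13 rooms.
No 3 of the 9 sensors cover everything (all 84 combinations miss at least one room), so 4 is optimal.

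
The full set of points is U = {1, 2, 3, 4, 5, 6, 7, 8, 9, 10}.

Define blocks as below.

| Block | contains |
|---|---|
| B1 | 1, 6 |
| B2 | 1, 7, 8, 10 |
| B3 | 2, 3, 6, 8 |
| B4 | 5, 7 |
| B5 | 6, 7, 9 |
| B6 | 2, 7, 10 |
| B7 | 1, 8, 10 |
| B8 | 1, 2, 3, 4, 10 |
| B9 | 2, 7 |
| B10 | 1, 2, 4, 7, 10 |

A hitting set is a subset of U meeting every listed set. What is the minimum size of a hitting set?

3

H = {1, 6, 7} meets every block (each contains at least one member of H), and |H| = 3.
No choice of 2 points meets every block, so 3 is the minimum.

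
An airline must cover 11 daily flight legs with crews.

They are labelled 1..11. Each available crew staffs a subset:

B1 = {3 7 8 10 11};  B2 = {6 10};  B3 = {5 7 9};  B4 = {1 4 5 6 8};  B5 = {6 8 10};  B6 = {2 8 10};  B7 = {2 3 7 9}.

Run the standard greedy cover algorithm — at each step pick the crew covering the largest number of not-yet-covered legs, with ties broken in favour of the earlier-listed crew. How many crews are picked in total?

3

Greedy: pick B1 (covers 5 new) → pick B4 (covers 4 new) → pick B7 (covers 2 new). Total picks: 3.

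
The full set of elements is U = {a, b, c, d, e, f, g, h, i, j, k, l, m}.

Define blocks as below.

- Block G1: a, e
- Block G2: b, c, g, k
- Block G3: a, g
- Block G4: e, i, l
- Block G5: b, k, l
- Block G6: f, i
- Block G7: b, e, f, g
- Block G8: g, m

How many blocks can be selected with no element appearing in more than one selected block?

4

G1, G5, G6, G8 are pairwise disjoint (G1={a,e}; G5={b,k,l}; G6={f,i}; G8={g,m}).
Every remaining block overlaps one of these, and no 5 of the listed blocks are pairwise disjoint, so 4 is the maximum.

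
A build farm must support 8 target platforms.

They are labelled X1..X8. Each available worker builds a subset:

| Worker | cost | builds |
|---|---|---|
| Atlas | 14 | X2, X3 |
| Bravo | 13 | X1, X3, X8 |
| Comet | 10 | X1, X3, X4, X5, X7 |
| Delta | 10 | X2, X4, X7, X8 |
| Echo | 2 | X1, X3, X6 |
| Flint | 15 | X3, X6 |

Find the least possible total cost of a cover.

22

Comet, Delta, Echo together cover every platform (Comet ∪ Delta ∪ Echo = {X1, X2, X3, X4, X5, X6, X7, X8}); total cost 10 + 10 + 2 = 22.
No covering selection has total cost below 22.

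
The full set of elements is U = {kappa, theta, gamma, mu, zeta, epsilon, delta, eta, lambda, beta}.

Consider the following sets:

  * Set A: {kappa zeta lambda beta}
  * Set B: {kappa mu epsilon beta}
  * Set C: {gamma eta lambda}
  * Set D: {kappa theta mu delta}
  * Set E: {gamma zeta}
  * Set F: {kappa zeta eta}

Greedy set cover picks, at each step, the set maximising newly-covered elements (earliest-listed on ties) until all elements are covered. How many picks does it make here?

Greedy: pick A (covers 4 new) → pick D (covers 3 new) → pick C (covers 2 new) → pick B (covers 1 new). Total picks: 4.

4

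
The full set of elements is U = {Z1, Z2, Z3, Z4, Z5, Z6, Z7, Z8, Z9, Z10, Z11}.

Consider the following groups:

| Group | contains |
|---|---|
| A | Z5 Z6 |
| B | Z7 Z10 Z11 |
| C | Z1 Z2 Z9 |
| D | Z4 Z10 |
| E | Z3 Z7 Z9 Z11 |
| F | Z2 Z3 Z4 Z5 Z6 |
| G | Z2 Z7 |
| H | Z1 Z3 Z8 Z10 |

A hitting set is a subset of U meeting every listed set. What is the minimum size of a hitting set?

4

T = {Z2, Z6, Z7, Z10} meets every group (each contains at least one member of T), and |T| = 4.
No choice of 3 elements meets every group, so 4 is the minimum.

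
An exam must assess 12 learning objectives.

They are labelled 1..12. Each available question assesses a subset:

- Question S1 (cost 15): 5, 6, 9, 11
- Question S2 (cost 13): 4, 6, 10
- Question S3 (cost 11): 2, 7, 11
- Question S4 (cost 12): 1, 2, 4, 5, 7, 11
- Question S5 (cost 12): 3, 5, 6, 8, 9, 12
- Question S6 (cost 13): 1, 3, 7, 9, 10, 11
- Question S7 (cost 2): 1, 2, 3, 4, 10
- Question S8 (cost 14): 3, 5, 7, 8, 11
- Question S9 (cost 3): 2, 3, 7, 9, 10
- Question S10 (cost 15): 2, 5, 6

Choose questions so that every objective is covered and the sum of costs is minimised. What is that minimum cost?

25

S3, S5, S7 together cover every objective (S3 ∪ S5 ∪ S7 = {1, 2, 3, 4, 5, 6, 7, 8, 9, 10, 11, 12}); total cost 11 + 12 + 2 = 25.
The greedy pick S7, S9, S5, S3 costs 28; no covering selection beats 25.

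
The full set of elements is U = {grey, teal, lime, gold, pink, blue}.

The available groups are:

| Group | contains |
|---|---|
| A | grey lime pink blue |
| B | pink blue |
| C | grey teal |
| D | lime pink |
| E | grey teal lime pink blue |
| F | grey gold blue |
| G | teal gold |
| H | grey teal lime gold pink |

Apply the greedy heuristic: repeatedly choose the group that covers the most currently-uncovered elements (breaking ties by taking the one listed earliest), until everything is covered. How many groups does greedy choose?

Greedy: pick E (covers 5 new) → pick F (covers 1 new). Total picks: 2.

2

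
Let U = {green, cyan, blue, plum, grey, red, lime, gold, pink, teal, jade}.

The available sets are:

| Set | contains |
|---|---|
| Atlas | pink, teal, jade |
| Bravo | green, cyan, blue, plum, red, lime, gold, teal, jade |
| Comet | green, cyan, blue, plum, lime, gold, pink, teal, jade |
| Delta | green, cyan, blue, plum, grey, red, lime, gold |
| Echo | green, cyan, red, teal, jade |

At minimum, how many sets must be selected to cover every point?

Take {Comet, Delta}. Their union is {green, cyan, blue, plum, grey, red, lime, gold, pink, teal, jade}, which is all 11 points.
No single set has all 11 points (the largest, Bravo, has 9), so 2 is optimal.

2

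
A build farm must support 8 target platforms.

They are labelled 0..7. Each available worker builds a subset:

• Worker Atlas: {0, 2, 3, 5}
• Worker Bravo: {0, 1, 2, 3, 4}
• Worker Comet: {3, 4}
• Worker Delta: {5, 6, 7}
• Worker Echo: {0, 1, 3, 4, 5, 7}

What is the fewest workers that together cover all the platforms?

Bravo and Delta together: Bravo ∪ Delta = {0, 1, 2, 3, 4, 5, 6, 7} — every platform is covered.
No single worker has all 8 platforms (the largest, Echo, has 6), so 2 is optimal.

2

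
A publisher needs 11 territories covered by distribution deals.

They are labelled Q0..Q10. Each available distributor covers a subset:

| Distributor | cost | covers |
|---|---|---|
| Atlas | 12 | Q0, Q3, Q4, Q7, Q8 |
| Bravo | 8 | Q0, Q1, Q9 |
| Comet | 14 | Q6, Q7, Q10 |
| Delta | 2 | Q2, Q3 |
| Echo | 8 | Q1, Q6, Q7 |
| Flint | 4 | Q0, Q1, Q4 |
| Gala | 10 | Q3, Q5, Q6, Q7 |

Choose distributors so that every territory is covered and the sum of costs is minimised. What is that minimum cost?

Atlas, Bravo, Comet, Delta, Gala together cover every territory (Atlas ∪ Bravo ∪ Comet ∪ Delta ∪ Gala = {Q0, Q1, Q2, Q3, Q4, Q5, Q6, Q7, Q8, Q9, Q10}); total cost 12 + 8 + 14 + 2 + 10 = 46.
The greedy pick Delta, Flint, Gala, Bravo, Atlas, Comet costs 50; no covering selection beats 46.

46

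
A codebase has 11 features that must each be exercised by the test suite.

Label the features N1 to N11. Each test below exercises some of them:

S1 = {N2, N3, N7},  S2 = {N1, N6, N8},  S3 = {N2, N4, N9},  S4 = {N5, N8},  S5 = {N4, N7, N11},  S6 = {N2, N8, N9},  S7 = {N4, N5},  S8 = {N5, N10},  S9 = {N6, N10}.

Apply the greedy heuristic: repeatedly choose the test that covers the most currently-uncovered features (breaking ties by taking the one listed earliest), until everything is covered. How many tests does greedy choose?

5

Greedy: pick S1 (covers 3 new) → pick S2 (covers 3 new) → pick S3 (covers 2 new) → pick S8 (covers 2 new) → pick S5 (covers 1 new). Total picks: 5.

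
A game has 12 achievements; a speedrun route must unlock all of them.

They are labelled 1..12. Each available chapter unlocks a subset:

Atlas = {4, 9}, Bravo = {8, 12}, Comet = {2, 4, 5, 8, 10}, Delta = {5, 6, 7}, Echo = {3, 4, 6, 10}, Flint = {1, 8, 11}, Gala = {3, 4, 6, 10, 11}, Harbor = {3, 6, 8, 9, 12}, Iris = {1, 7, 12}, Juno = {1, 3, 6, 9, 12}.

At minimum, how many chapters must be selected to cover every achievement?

Comet and Flint and Iris and Juno together: Comet ∪ Flint ∪ Iris ∪ Juno = {1, 2, 3, 4, 5, 6, 7, 8, 9, 10, 11, 12} — every achievement is covered.
No 3 of the 10 chapters cover everything (all 120 combinations miss at least one achievement), so 4 is optimal.

4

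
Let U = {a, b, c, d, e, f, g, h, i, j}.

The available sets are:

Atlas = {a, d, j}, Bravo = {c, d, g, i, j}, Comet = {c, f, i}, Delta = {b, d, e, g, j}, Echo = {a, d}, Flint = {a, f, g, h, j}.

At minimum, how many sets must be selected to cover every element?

3

Bravo and Delta and Flint together: Bravo ∪ Delta ∪ Flint = {a, b, c, d, e, f, g, h, i, j} — every element is covered.
Only Delta contains b, so Delta is forced; the remaining 5 elements need at least 2 more sets (each remaining set adds at most 3) — so at least 3 sets are needed, and 3 is optimal.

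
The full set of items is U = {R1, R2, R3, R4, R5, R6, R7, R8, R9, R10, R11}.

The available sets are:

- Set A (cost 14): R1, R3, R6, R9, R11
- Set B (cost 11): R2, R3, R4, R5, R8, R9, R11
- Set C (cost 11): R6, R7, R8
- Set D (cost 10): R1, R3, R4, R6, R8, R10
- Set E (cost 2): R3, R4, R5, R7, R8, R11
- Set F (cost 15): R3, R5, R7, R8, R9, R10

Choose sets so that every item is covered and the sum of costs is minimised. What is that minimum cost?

B, D, E together cover every item (B ∪ D ∪ E = {R1, R2, R3, R4, R5, R6, R7, R8, R9, R10, R11}); total cost 11 + 10 + 2 = 23.
No covering selection has total cost below 23.

23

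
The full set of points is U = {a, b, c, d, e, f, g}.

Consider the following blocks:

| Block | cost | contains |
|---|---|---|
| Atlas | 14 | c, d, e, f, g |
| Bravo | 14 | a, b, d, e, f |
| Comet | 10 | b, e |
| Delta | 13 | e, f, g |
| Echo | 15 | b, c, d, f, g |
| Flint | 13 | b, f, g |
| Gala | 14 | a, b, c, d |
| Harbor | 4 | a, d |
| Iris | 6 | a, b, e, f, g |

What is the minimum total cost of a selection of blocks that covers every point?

Gala, Iris together cover every point (Gala ∪ Iris = {a, b, c, d, e, f, g}); total cost 14 + 6 = 20.
The greedy pick Iris, Harbor, Atlas costs 24; no covering selection beats 20.

20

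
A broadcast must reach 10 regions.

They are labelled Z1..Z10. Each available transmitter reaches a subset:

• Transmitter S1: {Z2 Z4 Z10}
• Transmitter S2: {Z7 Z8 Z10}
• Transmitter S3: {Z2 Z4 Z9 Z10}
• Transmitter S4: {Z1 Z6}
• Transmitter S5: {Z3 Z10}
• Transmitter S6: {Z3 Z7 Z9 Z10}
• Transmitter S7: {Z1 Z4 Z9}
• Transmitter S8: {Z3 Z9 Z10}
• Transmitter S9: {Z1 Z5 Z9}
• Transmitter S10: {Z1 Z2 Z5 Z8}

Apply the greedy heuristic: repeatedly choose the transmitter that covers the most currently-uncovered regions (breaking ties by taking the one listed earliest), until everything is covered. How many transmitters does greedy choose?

4

Greedy: pick S3 (covers 4 new) → pick S10 (covers 3 new) → pick S6 (covers 2 new) → pick S4 (covers 1 new). Total picks: 4.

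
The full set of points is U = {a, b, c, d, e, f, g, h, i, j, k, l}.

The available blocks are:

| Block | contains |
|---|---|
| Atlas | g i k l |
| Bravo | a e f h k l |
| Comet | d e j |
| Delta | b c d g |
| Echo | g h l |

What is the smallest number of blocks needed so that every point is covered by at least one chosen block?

Atlas, Bravo, Comet, and Delta cover everything between them: the union {a, b, c, d, e, f, g, h, i, j, k, l} is all of U.
No 3 of the 5 blocks cover everything (all 10 combinations miss at least one point), so 4 is optimal.

4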